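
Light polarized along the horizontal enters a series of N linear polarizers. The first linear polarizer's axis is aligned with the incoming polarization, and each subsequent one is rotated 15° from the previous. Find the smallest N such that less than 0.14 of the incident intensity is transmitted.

N = 30

First polarizer is aligned with the polarization: full transmission.
Each further stage multiplies by cos²(15°) = 0.933.
After N polarizers: T = 0.933^(N−1). Require T < 0.14 ⇒ N−1 > ln(0.14)/ln(0.933) = 28.36, so N−1 ≥ 29 and N = 30.
Check: N=30 gives T = 0.1339 < 0.14; N=29 gives T = 0.1435.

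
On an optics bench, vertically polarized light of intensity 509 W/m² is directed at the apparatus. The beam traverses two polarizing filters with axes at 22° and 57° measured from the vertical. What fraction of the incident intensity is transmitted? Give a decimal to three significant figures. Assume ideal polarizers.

I/I₀ ≈ 0.577

I₁ = 509 W/m² · cos²(22°) = 437.6 W/m².
I₂ = I₁ · cos²(35°) = 437.6 · 0.671 = 293.6 W/m².
Transmitted fraction = 0.5768.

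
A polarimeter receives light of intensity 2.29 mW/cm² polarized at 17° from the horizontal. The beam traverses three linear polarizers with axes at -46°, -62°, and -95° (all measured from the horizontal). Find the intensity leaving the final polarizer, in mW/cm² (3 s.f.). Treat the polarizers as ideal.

I ≈ 0.307 mW/cm²

By Malus's law, I₁ = 2.29 mW/cm² · cos²(63°) = 0.472 mW/cm².
I₂ = I₁ · cos²(16°) = 0.472 · 0.924 = 0.4361 mW/cm².
I₃ = I₂ · cos²(33°) = 0.4361 · 0.7034 = 0.3068 mW/cm².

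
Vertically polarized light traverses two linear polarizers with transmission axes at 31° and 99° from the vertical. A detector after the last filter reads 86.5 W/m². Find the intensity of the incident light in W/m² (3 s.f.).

By Malus's law, I₁ = I₀ cos²(31° − 0°) = I₀ cos²(31°) = 0.7347 I₀.
I₂ = I₁ cos²(99° − 31°) = 0.7347 I₀ · cos²(68°) = 0.1031 I₀.
So 86.5 W/m² = 0.1031 I₀, giving I₀ = 86.5/0.1031 = 838.9 W/m².

I₀ ≈ 839 W/m²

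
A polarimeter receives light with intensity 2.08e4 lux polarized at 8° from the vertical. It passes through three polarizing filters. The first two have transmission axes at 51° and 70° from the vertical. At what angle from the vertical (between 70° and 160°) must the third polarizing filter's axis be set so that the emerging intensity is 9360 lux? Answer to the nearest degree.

By Malus's law, I₁ = I₀ cos²(51° − 8°) = I₀ cos²(43°) = 0.5349 I₀.
I₂ = I₁ cos²(70° − 51°) = 0.5349 I₀ · cos²(19°) = 0.4782 I₀.
Target fraction: 9360 / 2.08e4 lux = 0.45 of I₀.
Need I₃/I₀ = 0.45, so cos²(θ − 70°) = 0.45 / 0.4782 = 0.9411.
θ − 70° = arccos(√0.9411) = 14.1°, giving θ ≈ 70 + 14.1 = 84.1°.

θ ≈ 84°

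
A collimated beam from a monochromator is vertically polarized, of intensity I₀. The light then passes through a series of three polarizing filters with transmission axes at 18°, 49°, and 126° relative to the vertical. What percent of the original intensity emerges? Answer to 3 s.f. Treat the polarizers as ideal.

≈ 3.36%

I₁ = I₀ cos²(18° − 0°) = I₀ cos²(18°) = 0.9045 I₀.
I₂ = I₁ cos²(49° − 18°) = 0.9045 I₀ · cos²(31°) = 0.6646 I₀.
I₃ = I₂ cos²(126° − 49°) = 0.6646 I₀ · cos²(77°) = 0.03363 I₀.
That is 3.363% of the incident intensity.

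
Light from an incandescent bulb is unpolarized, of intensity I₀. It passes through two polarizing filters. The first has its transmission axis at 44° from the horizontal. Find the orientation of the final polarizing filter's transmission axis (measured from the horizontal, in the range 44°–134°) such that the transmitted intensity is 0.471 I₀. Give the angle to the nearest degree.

Unpolarized light through the first polarizer → I₁ = ½ I₀, now polarized at 44°.
Need I₂/I₀ = 0.471, so cos²(θ − 44°) = 0.471 / 0.5 = 0.942.
θ − 44° = arccos(√0.942) = 13.9°, giving θ ≈ 44 + 13.9 = 57.9°.

θ ≈ 58°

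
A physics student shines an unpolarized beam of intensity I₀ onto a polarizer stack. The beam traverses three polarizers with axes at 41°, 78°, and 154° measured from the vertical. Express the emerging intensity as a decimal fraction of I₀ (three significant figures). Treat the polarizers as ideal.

≈ 0.0187 I₀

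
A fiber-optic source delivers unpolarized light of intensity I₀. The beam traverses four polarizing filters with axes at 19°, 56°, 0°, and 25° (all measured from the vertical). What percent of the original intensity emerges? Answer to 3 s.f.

Unpolarized light through the first polarizer → I₁ = ½ I₀, now polarized at 19°.
I₂ = I₁ cos²(56° − 19°) = 0.5 I₀ · cos²(37°) = 0.3189 I₀.
I₃ = I₂ cos²(0° − 56°) = 0.3189 I₀ · cos²(56°) = 0.09972 I₀.
I₄ = I₃ cos²(25° − 0°) = 0.09972 I₀ · cos²(25°) = 0.08191 I₀.
That is 8.191% of the incident intensity.

≈ 8.19%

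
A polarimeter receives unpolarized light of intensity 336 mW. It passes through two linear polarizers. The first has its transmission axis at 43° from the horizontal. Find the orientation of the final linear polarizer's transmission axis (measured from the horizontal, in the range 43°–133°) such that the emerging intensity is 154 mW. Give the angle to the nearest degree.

θ ≈ 60°

Unpolarized light through the first polarizer → I₁ = ½ I₀, now polarized at 43°.
Target fraction: 154 / 336 mW = 0.4583 of I₀.
Need I₂/I₀ = 0.4583, so cos²(θ − 43°) = 0.4583 / 0.5 = 0.9167.
θ − 43° = arccos(√0.9167) = 16.8°, giving θ ≈ 43 + 16.8 = 59.8°.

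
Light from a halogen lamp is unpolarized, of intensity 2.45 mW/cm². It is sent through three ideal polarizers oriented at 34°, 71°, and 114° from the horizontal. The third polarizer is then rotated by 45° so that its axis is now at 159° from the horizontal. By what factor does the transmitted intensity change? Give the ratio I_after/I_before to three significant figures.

I_new/I_old ≈ 0.00228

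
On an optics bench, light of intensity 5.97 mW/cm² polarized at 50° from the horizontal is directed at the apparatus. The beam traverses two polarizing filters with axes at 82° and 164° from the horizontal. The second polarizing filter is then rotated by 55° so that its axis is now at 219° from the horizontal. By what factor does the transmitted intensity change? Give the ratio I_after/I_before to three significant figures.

Before rotation:
By Malus's law, I₁ = I₀ cos²(82° − 50°) = I₀ cos²(32°) = 0.7192 I₀.
I₂ = I₁ cos²(164° − 82°) = 0.7192 I₀ · cos²(82°) = 0.01393 I₀.
After rotation:
I₁ = I₀ cos²(82° − 50°) = I₀ cos²(32°) = 0.7192 I₀.
Angle between axes 1 and 2: 43°. I₂ = 0.7192 I₀ · cos²(43°) = 0.3847 I₀.
Ratio = 0.3847 / 0.01393 = 27.61.

I_new/I_old ≈ 27.6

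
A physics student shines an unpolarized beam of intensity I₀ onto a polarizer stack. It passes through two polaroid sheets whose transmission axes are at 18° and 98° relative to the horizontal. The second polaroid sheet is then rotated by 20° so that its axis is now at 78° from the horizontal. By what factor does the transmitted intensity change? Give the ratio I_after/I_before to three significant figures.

Before rotation:
Unpolarized light through the first polarizer → I₁ = ½ I₀, now polarized at 18°.
I₂ = I₁ cos²(98° − 18°) = 0.5 I₀ · cos²(80°) = 0.01508 I₀.
After rotation:
Unpolarized light through the first polarizer → I₁ = ½ I₀, now polarized at 18°.
I₂ = I₁ cos²(78° − 18°) = 0.5 I₀ · cos²(60°) = 0.125 I₀.
Ratio = 0.125 / 0.01508 = 8.291.

I_new/I_old ≈ 8.29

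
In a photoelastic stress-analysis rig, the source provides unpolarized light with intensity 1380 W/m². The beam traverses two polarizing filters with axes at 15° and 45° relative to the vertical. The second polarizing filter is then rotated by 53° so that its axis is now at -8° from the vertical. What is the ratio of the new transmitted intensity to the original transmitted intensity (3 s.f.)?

I_new/I_old ≈ 1.13

Before rotation:
Unpolarized light through the first polarizer → I₁ = ½ I₀, now polarized at 15°.
I₂ = I₁ cos²(45° − 15°) = 0.5 I₀ · cos²(30°) = 0.375 I₀.
After rotation:
Unpolarized light through the first polarizer → I₁ = ½ I₀, now polarized at 15°.
I₂ = I₁ cos²(-8° − 15°) = 0.5 I₀ · cos²(23°) = 0.4237 I₀.
Ratio = 0.4237 / 0.375 = 1.13.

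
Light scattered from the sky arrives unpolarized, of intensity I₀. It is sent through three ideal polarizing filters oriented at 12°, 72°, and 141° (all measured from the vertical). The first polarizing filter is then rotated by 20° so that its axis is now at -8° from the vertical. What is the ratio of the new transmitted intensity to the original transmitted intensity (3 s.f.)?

I_new/I_old ≈ 0.121

Before rotation:
Unpolarized light through the first polarizer → I₁ = ½ I₀, now polarized at 12°.
I₂ = I₁ cos²(72° − 12°) = 0.5 I₀ · cos²(60°) = 0.125 I₀.
I₃ = I₂ cos²(141° − 72°) = 0.125 I₀ · cos²(69°) = 0.01605 I₀.
After rotation:
Unpolarized light through the first polarizer → I₁ = ½ I₀, now polarized at -8°.
I₂ = I₁ cos²(72° + 8°) = 0.5 I₀ · cos²(80°) = 0.01508 I₀.
I₃ = I₂ cos²(141° − 72°) = 0.01508 I₀ · cos²(69°) = 0.001936 I₀.
Ratio = 0.001936 / 0.01605 = 0.1206.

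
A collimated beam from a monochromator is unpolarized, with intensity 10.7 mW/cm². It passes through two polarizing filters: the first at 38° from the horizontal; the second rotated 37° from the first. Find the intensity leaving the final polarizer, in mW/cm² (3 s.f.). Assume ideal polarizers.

I ≈ 3.41 mW/cm²

Unpolarized light through the first polarizer → I₁ = 10.7 mW/cm²/2 = 5.35 mW/cm², polarized at 38°.
I₂ = I₁ · cos²(37°) = 5.35 · 0.6378 = 3.412 mW/cm².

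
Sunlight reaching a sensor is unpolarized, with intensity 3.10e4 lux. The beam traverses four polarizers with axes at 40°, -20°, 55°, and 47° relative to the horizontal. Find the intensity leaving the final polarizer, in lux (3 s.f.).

I ≈ 255 lux

Unpolarized light through the first polarizer → I₁ = 3.10e4 lux/2 = 1.55e+04 lux, polarized at 40°.
I₂ = I₁ · cos²(60°) = 1.55e+04 · 0.25 = 3875 lux.
I₃ = I₂ · cos²(75°) = 3875 · 0.06699 = 259.6 lux.
I₄ = I₃ · cos²(8°) = 259.6 · 0.9806 = 254.5 lux.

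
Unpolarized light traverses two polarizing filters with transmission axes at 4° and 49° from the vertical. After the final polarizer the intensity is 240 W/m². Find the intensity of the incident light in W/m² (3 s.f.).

I₀ ≈ 960 W/m²

Unpolarized light through the first polarizer → I₁ = ½ I₀, now polarized at 4°.
I₂ = I₁ cos²(49° − 4°) = 0.5 I₀ · cos²(45°) = 0.25 I₀.
So 240 W/m² = 0.25 I₀, giving I₀ = 240/0.25 = 960 W/m².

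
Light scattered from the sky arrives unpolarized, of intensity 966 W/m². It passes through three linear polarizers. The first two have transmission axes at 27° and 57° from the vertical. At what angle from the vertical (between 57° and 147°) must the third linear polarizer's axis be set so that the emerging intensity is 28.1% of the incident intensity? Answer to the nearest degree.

Unpolarized light through the first polarizer → I₁ = ½ I₀, now polarized at 27°.
I₂ = I₁ cos²(57° − 27°) = 0.5 I₀ · cos²(30°) = 0.375 I₀.
Need I₃/I₀ = 0.281, so cos²(θ − 57°) = 0.281 / 0.375 = 0.7493.
θ − 57° = arccos(√0.7493) = 30.0°, giving θ ≈ 57 + 30.0 = 87.0°.

θ ≈ 87°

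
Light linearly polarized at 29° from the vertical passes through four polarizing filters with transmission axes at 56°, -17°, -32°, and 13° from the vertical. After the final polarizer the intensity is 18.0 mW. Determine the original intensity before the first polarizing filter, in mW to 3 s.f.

I₀ ≈ 569 mW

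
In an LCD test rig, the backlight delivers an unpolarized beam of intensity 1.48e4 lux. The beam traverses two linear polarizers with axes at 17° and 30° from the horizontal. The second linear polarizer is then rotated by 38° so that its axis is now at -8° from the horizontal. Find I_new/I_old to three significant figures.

I_new/I_old ≈ 0.865

Before rotation:
Unpolarized light through the first polarizer → I₁ = ½ I₀, now polarized at 17°.
I₂ = I₁ cos²(30° − 17°) = 0.5 I₀ · cos²(13°) = 0.4747 I₀.
After rotation:
Unpolarized light through the first polarizer → I₁ = ½ I₀, now polarized at 17°.
I₂ = I₁ cos²(-8° − 17°) = 0.5 I₀ · cos²(25°) = 0.4107 I₀.
Ratio = 0.4107 / 0.4747 = 0.8652.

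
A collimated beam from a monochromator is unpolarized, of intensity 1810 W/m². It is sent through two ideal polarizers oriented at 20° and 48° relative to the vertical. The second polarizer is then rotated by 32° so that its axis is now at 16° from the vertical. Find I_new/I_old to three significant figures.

Before rotation:
Unpolarized light through the first polarizer → I₁ = ½ I₀, now polarized at 20°.
I₂ = I₁ cos²(48° − 20°) = 0.5 I₀ · cos²(28°) = 0.3898 I₀.
After rotation:
Unpolarized light through the first polarizer → I₁ = ½ I₀, now polarized at 20°.
I₂ = I₁ cos²(16° − 20°) = 0.5 I₀ · cos²(4°) = 0.4976 I₀.
Ratio = 0.4976 / 0.3898 = 1.276.

I_new/I_old ≈ 1.28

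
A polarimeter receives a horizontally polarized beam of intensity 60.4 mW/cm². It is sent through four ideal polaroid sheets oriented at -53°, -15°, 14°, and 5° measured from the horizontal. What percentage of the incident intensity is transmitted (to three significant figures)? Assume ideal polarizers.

≈ 16.8%

I₁ = 60.4 mW/cm² · cos²(53°) = 21.88 mW/cm².
I₂ = I₁ · cos²(38°) = 21.88 · 0.621 = 13.58 mW/cm².
I₃ = I₂ · cos²(29°) = 13.58 · 0.765 = 10.39 mW/cm².
I₄ = I₃ · cos²(9°) = 10.39 · 0.9755 = 10.14 mW/cm².
That is 16.78% of the incident intensity.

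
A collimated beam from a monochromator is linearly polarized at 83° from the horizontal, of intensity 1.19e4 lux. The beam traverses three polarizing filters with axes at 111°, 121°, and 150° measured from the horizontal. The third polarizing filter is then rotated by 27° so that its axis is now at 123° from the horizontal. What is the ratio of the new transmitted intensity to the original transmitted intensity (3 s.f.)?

Before rotation:
I₁ = I₀ cos²(111° − 83°) = I₀ cos²(28°) = 0.7796 I₀.
I₂ = I₁ cos²(121° − 111°) = 0.7796 I₀ · cos²(10°) = 0.7561 I₀.
I₃ = I₂ cos²(150° − 121°) = 0.7561 I₀ · cos²(29°) = 0.5784 I₀.
After rotation:
I₁ = I₀ cos²(111° − 83°) = I₀ cos²(28°) = 0.7796 I₀.
I₂ = I₁ cos²(121° − 111°) = 0.7796 I₀ · cos²(10°) = 0.7561 I₀.
I₃ = I₂ cos²(123° − 121°) = 0.7561 I₀ · cos²(2°) = 0.7552 I₀.
Ratio = 0.7552 / 0.5784 = 1.306.

I_new/I_old ≈ 1.31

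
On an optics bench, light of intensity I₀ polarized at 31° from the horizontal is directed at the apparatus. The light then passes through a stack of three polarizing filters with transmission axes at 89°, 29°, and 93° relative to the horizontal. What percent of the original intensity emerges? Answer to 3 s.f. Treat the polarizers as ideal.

I₁ = I₀ cos²(89° − 31°) = I₀ cos²(58°) = 0.2808 I₀.
I₂ = I₁ cos²(29° − 89°) = 0.2808 I₀ · cos²(60°) = 0.0702 I₀.
I₃ = I₂ cos²(93° − 29°) = 0.0702 I₀ · cos²(64°) = 0.01349 I₀.
That is 1.349% of the incident intensity.

≈ 1.35%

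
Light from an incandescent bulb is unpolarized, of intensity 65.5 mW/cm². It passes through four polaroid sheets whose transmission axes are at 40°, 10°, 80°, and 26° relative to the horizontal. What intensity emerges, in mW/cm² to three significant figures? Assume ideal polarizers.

I ≈ 0.993 mW/cm²

Unpolarized light through the first polarizer → I₁ = 65.5 mW/cm²/2 = 32.75 mW/cm², polarized at 40°.
I₂ = I₁ · cos²(30°) = 32.75 · 0.75 = 24.56 mW/cm².
I₃ = I₂ · cos²(70°) = 24.56 · 0.117 = 2.873 mW/cm².
I₄ = I₃ · cos²(54°) = 2.873 · 0.3455 = 0.9927 mW/cm².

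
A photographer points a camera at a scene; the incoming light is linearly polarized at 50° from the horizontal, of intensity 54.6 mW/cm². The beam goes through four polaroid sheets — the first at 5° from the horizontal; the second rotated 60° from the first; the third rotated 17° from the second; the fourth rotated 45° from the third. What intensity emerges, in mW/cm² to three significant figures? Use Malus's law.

I ≈ 3.12 mW/cm²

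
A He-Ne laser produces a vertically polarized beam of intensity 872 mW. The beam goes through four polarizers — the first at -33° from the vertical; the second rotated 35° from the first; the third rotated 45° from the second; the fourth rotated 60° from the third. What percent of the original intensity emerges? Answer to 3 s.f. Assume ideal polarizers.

≈ 5.90%

I₁ = 872 mW · cos²(33°) = 613.3 mW.
I₂ = I₁ · cos²(35°) = 613.3 · 0.671 = 411.6 mW.
I₃ = I₂ · cos²(45°) = 411.6 · 0.5 = 205.8 mW.
I₄ = I₃ · cos²(60°) = 205.8 · 0.25 = 51.44 mW.
That is 5.9% of the incident intensity.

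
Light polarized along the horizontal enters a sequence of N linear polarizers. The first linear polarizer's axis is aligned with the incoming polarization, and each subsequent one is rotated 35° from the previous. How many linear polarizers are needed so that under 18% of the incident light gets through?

First polarizer is aligned with the polarization: full transmission.
Each further stage multiplies by cos²(35°) = 0.671.
After N polarizers: T = 0.671^(N−1). Require T < 0.18 ⇒ N−1 > ln(0.18)/ln(0.671) = 4.30, so N−1 ≥ 5 and N = 6.
Check: N=6 gives T = 0.136 < 0.18; N=5 gives T = 0.2027.

N = 6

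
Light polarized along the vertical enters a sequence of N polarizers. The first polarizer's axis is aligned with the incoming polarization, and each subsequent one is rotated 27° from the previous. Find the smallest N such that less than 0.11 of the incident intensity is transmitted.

N = 11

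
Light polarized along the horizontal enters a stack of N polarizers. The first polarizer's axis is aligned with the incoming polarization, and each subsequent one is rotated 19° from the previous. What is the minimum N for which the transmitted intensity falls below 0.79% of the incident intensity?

N = 45

First polarizer is aligned with the polarization: full transmission.
Each further stage multiplies by cos²(19°) = 0.894.
After N polarizers: T = 0.894^(N−1). Require T < 0.0079 ⇒ N−1 > ln(0.0079)/ln(0.894) = 43.21, so N−1 ≥ 44 and N = 45.
Check: N=45 gives T = 0.007227 < 0.0079; N=44 gives T = 0.008084.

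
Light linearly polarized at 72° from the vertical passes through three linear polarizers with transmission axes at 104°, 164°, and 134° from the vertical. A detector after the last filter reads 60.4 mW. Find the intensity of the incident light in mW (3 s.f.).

I₀ ≈ 448 mW

By Malus's law, I₁ = I₀ cos²(104° − 72°) = I₀ cos²(32°) = 0.7192 I₀.
I₂ = I₁ cos²(164° − 104°) = 0.7192 I₀ · cos²(60°) = 0.1798 I₀.
I₃ = I₂ cos²(134° − 164°) = 0.1798 I₀ · cos²(30°) = 0.1348 I₀.
So 60.4 mW = 0.1348 I₀, giving I₀ = 60.4/0.1348 = 447.9 mW.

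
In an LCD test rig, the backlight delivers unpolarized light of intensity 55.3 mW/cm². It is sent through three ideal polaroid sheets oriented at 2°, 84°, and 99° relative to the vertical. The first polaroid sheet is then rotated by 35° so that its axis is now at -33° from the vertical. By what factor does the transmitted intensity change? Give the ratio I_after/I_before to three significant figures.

I_new/I_old ≈ 10.6

Before rotation:
Unpolarized light through the first polarizer → I₁ = ½ I₀, now polarized at 2°.
I₂ = I₁ cos²(84° − 2°) = 0.5 I₀ · cos²(82°) = 0.009685 I₀.
I₃ = I₂ cos²(99° − 84°) = 0.009685 I₀ · cos²(15°) = 0.009036 I₀.
After rotation:
Unpolarized light through the first polarizer → I₁ = ½ I₀, now polarized at -33°.
Angle between axes 1 and 2: 63°. I₂ = 0.5 I₀ · cos²(63°) = 0.1031 I₀.
I₃ = I₂ cos²(99° − 84°) = 0.1031 I₀ · cos²(15°) = 0.09615 I₀.
Ratio = 0.09615 / 0.009036 = 10.64.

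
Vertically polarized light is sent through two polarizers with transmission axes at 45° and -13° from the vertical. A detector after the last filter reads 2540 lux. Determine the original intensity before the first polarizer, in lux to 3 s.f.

I₁ = I₀ cos²(45° − 0°) = I₀ cos²(45°) = 0.5 I₀.
I₂ = I₁ cos²(-13° − 45°) = 0.5 I₀ · cos²(58°) = 0.1404 I₀.
So 2540 lux = 0.1404 I₀, giving I₀ = 2540/0.1404 = 1.809e+04 lux.

I₀ ≈ 1.81e4 lux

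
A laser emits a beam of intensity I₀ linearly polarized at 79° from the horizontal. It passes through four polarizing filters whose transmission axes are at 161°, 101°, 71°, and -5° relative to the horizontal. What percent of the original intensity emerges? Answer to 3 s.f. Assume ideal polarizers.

≈ 0.0213%

I₁ = I₀ cos²(161° − 79°) = I₀ cos²(82°) = 0.01937 I₀.
I₂ = I₁ cos²(101° − 161°) = 0.01937 I₀ · cos²(60°) = 0.004842 I₀.
I₃ = I₂ cos²(71° − 101°) = 0.004842 I₀ · cos²(30°) = 0.003632 I₀.
I₄ = I₃ cos²(-5° − 71°) = 0.003632 I₀ · cos²(76°) = 0.0002126 I₀.
That is 0.02126% of the incident intensity.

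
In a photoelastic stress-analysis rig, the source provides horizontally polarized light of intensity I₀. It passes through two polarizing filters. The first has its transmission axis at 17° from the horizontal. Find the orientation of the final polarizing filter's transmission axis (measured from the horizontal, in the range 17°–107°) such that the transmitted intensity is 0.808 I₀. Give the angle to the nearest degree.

I₁ = I₀ cos²(17° − 0°) = I₀ cos²(17°) = 0.9145 I₀.
Need I₂/I₀ = 0.808, so cos²(θ − 17°) = 0.808 / 0.9145 = 0.8835.
θ − 17° = arccos(√0.8835) = 20.0°, giving θ ≈ 17 + 20.0 = 37.0°.

θ ≈ 37°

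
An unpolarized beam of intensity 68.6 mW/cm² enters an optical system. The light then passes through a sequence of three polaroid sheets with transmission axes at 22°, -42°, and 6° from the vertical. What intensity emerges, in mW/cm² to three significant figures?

Unpolarized light through the first polarizer → I₁ = 68.6 mW/cm²/2 = 34.3 mW/cm², polarized at 22°.
I₂ = I₁ · cos²(64°) = 34.3 · 0.1922 = 6.591 mW/cm².
I₃ = I₂ · cos²(48°) = 6.591 · 0.4477 = 2.951 mW/cm².

I ≈ 2.95 mW/cm²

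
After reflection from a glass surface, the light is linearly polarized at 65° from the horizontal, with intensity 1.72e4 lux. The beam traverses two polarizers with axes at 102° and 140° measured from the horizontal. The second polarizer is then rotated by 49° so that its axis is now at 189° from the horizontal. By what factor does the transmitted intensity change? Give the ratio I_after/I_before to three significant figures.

Before rotation:
By Malus's law, I₁ = I₀ cos²(102° − 65°) = I₀ cos²(37°) = 0.6378 I₀.
I₂ = I₁ cos²(140° − 102°) = 0.6378 I₀ · cos²(38°) = 0.3961 I₀.
After rotation:
I₁ = I₀ cos²(102° − 65°) = I₀ cos²(37°) = 0.6378 I₀.
I₂ = I₁ cos²(189° − 102°) = 0.6378 I₀ · cos²(87°) = 0.001747 I₀.
Ratio = 0.001747 / 0.3961 = 0.004411.

I_new/I_old ≈ 0.00441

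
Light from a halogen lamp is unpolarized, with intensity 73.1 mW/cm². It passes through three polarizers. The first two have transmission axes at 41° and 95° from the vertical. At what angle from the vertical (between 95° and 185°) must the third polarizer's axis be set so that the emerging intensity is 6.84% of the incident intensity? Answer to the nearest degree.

Unpolarized light through the first polarizer → I₁ = ½ I₀, now polarized at 41°.
I₂ = I₁ cos²(95° − 41°) = 0.5 I₀ · cos²(54°) = 0.1727 I₀.
Need I₃/I₀ = 0.0684, so cos²(θ − 95°) = 0.0684 / 0.1727 = 0.396.
θ − 95° = arccos(√0.396) = 51.0°, giving θ ≈ 95 + 51.0 = 146.0°.

θ ≈ 146°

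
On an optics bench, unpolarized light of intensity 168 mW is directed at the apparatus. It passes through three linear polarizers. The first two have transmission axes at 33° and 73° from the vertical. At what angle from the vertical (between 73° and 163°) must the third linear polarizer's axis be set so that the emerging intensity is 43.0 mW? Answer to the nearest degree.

θ ≈ 94°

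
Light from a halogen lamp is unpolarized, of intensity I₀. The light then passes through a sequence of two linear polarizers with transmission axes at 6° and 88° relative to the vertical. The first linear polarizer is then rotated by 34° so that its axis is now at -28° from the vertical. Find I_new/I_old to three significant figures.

Before rotation:
Unpolarized light through the first polarizer → I₁ = ½ I₀, now polarized at 6°.
I₂ = I₁ cos²(88° − 6°) = 0.5 I₀ · cos²(82°) = 0.009685 I₀.
After rotation:
Unpolarized light through the first polarizer → I₁ = ½ I₀, now polarized at -28°.
Angle between axes 1 and 2: 64°. I₂ = 0.5 I₀ · cos²(64°) = 0.09608 I₀.
Ratio = 0.09608 / 0.009685 = 9.921.

I_new/I_old ≈ 9.92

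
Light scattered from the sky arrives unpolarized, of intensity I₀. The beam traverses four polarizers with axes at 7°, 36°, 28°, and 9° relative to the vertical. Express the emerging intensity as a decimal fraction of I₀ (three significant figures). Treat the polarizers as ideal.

Unpolarized light through the first polarizer → I₁ = ½ I₀, now polarized at 7°.
I₂ = I₁ cos²(36° − 7°) = 0.5 I₀ · cos²(29°) = 0.3825 I₀.
I₃ = I₂ cos²(28° − 36°) = 0.3825 I₀ · cos²(8°) = 0.3751 I₀.
I₄ = I₃ cos²(9° − 28°) = 0.3751 I₀ · cos²(19°) = 0.3353 I₀.
Transmitted fraction = 0.3353.

≈ 0.335 I₀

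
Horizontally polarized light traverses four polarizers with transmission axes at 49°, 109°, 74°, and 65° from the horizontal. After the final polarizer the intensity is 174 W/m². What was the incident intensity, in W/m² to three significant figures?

By Malus's law, I₁ = I₀ cos²(49° − 0°) = I₀ cos²(49°) = 0.4304 I₀.
I₂ = I₁ cos²(109° − 49°) = 0.4304 I₀ · cos²(60°) = 0.1076 I₀.
I₃ = I₂ cos²(74° − 109°) = 0.1076 I₀ · cos²(35°) = 0.0722 I₀.
I₄ = I₃ cos²(65° − 74°) = 0.0722 I₀ · cos²(9°) = 0.07044 I₀.
So 174 W/m² = 0.07044 I₀, giving I₀ = 174/0.07044 = 2470 W/m².

I₀ ≈ 2470 W/m²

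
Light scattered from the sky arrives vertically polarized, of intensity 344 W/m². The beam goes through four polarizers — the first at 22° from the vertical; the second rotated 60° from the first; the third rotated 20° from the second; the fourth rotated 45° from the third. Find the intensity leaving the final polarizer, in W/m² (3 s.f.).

I ≈ 32.6 W/m²

I₁ = 344 W/m² · cos²(22°) = 295.7 W/m².
I₂ = I₁ · cos²(60°) = 295.7 · 0.25 = 73.93 W/m².
I₃ = I₂ · cos²(20°) = 73.93 · 0.883 = 65.28 W/m².
I₄ = I₃ · cos²(45°) = 65.28 · 0.5 = 32.64 W/m².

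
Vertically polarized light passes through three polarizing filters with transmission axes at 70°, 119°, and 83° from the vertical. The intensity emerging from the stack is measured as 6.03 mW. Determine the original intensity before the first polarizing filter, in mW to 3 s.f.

I₁ = I₀ cos²(70° − 0°) = I₀ cos²(70°) = 0.117 I₀.
I₂ = I₁ cos²(119° − 70°) = 0.117 I₀ · cos²(49°) = 0.05035 I₀.
I₃ = I₂ cos²(83° − 119°) = 0.05035 I₀ · cos²(36°) = 0.03295 I₀.
So 6.03 mW = 0.03295 I₀, giving I₀ = 6.03/0.03295 = 183 mW.

I₀ ≈ 183 mW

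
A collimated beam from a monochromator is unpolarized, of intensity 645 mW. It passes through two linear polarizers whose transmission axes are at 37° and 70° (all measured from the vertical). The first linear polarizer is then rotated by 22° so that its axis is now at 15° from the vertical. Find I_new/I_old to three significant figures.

I_new/I_old ≈ 0.468

Before rotation:
Unpolarized light through the first polarizer → I₁ = ½ I₀, now polarized at 37°.
I₂ = I₁ cos²(70° − 37°) = 0.5 I₀ · cos²(33°) = 0.3517 I₀.
After rotation:
Unpolarized light through the first polarizer → I₁ = ½ I₀, now polarized at 15°.
I₂ = I₁ cos²(70° − 15°) = 0.5 I₀ · cos²(55°) = 0.1645 I₀.
Ratio = 0.1645 / 0.3517 = 0.4677.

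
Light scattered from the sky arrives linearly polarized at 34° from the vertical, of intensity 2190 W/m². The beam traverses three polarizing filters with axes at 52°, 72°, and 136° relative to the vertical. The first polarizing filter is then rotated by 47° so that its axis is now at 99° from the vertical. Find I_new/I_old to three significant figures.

I_new/I_old ≈ 0.178

Before rotation:
I₁ = I₀ cos²(52° − 34°) = I₀ cos²(18°) = 0.9045 I₀.
I₂ = I₁ cos²(72° − 52°) = 0.9045 I₀ · cos²(20°) = 0.7987 I₀.
I₃ = I₂ cos²(136° − 72°) = 0.7987 I₀ · cos²(64°) = 0.1535 I₀.
After rotation:
I₁ = I₀ cos²(99° − 34°) = I₀ cos²(65°) = 0.1786 I₀.
I₂ = I₁ cos²(72° − 99°) = 0.1786 I₀ · cos²(27°) = 0.1418 I₀.
I₃ = I₂ cos²(136° − 72°) = 0.1418 I₀ · cos²(64°) = 0.02725 I₀.
Ratio = 0.02725 / 0.1535 = 0.1775.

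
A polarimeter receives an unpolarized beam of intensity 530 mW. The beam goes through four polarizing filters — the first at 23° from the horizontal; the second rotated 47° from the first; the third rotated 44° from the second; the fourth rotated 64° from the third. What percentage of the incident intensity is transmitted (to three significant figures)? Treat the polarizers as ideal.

≈ 2.31%

Unpolarized light through the first polarizer → I₁ = 530 mW/2 = 265 mW, polarized at 23°.
I₂ = I₁ · cos²(47°) = 265 · 0.4651 = 123.3 mW.
I₃ = I₂ · cos²(44°) = 123.3 · 0.5174 = 63.78 mW.
I₄ = I₃ · cos²(64°) = 63.78 · 0.1922 = 12.26 mW.
That is 2.313% of the incident intensity.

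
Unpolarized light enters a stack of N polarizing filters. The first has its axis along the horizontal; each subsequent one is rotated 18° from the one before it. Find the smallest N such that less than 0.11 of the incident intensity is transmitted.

N = 17

First polarizer halves the unpolarized light: factor 1/2.
Each further stage multiplies by cos²(18°) = 0.9045.
After N polarizers: T = 0.5·0.9045^(N−1). Require T < 0.11 ⇒ N−1 > ln(0.11/0.5)/ln(0.9045) = 15.09, so N−1 ≥ 16 and N = 17.
Check: N=17 gives T = 0.1004 < 0.11; N=16 gives T = 0.111.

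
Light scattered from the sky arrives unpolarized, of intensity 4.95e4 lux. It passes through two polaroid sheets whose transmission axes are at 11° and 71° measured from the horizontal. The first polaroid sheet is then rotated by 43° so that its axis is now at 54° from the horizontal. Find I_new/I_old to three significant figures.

I_new/I_old ≈ 3.66

Before rotation:
Unpolarized light through the first polarizer → I₁ = ½ I₀, now polarized at 11°.
I₂ = I₁ cos²(71° − 11°) = 0.5 I₀ · cos²(60°) = 0.125 I₀.
After rotation:
Unpolarized light through the first polarizer → I₁ = ½ I₀, now polarized at 54°.
I₂ = I₁ cos²(71° − 54°) = 0.5 I₀ · cos²(17°) = 0.4573 I₀.
Ratio = 0.4573 / 0.125 = 3.658.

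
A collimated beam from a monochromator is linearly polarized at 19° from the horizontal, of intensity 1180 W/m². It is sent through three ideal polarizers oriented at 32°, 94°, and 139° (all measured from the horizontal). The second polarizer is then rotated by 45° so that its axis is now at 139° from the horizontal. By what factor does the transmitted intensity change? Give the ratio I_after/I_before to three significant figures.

Before rotation:
I₁ = I₀ cos²(32° − 19°) = I₀ cos²(13°) = 0.9494 I₀.
I₂ = I₁ cos²(94° − 32°) = 0.9494 I₀ · cos²(62°) = 0.2093 I₀.
I₃ = I₂ cos²(139° − 94°) = 0.2093 I₀ · cos²(45°) = 0.1046 I₀.
After rotation:
I₁ = I₀ cos²(32° − 19°) = I₀ cos²(13°) = 0.9494 I₀.
Angle between axes 1 and 2: 73°. I₂ = 0.9494 I₀ · cos²(73°) = 0.08116 I₀.
I₃ = I₂ cos²(139° − 139°) = 0.08116 I₀ · cos²(0°) = 0.08116 I₀.
Ratio = 0.08116 / 0.1046 = 0.7757.

I_new/I_old ≈ 0.776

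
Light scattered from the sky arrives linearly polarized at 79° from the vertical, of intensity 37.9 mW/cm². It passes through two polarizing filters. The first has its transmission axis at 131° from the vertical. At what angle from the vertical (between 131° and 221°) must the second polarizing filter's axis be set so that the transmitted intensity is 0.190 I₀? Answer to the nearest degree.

θ ≈ 176°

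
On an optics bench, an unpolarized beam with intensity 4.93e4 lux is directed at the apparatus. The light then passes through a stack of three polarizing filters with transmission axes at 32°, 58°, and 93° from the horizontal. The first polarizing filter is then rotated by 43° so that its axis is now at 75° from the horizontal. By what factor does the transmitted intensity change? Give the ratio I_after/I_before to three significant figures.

I_new/I_old ≈ 1.13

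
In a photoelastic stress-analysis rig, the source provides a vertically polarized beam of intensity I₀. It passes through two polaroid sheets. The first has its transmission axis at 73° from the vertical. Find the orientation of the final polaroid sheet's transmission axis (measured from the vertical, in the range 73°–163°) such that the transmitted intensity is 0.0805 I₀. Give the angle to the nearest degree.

θ ≈ 87°

I₁ = I₀ cos²(73° − 0°) = I₀ cos²(73°) = 0.08548 I₀.
Need I₂/I₀ = 0.0805, so cos²(θ − 73°) = 0.0805 / 0.08548 = 0.9417.
θ − 73° = arccos(√0.9417) = 14.0°, giving θ ≈ 73 + 14.0 = 87.0°.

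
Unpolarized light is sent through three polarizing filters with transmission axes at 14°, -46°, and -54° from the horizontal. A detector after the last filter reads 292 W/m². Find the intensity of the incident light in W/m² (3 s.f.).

Unpolarized light through the first polarizer → I₁ = ½ I₀, now polarized at 14°.
I₂ = I₁ cos²(-46° − 14°) = 0.5 I₀ · cos²(60°) = 0.125 I₀.
I₃ = I₂ cos²(-54° + 46°) = 0.125 I₀ · cos²(8°) = 0.1226 I₀.
So 292 W/m² = 0.1226 I₀, giving I₀ = 292/0.1226 = 2382 W/m².

I₀ ≈ 2380 W/m²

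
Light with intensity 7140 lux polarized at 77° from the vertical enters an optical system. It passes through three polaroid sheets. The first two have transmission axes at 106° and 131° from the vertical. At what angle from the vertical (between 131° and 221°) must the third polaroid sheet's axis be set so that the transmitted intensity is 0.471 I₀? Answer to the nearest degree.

I₁ = I₀ cos²(106° − 77°) = I₀ cos²(29°) = 0.765 I₀.
I₂ = I₁ cos²(131° − 106°) = 0.765 I₀ · cos²(25°) = 0.6283 I₀.
Need I₃/I₀ = 0.471, so cos²(θ − 131°) = 0.471 / 0.6283 = 0.7496.
θ − 131° = arccos(√0.7496) = 30.0°, giving θ ≈ 131 + 30.0 = 161.0°.

θ ≈ 161°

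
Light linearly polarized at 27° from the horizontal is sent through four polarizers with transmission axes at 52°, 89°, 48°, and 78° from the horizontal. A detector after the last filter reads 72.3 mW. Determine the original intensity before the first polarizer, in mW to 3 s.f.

I₁ = I₀ cos²(52° − 27°) = I₀ cos²(25°) = 0.8214 I₀.
I₂ = I₁ cos²(89° − 52°) = 0.8214 I₀ · cos²(37°) = 0.5239 I₀.
I₃ = I₂ cos²(48° − 89°) = 0.5239 I₀ · cos²(41°) = 0.2984 I₀.
I₄ = I₃ cos²(78° − 48°) = 0.2984 I₀ · cos²(30°) = 0.2238 I₀.
So 72.3 mW = 0.2238 I₀, giving I₀ = 72.3/0.2238 = 323 mW.

I₀ ≈ 323 mW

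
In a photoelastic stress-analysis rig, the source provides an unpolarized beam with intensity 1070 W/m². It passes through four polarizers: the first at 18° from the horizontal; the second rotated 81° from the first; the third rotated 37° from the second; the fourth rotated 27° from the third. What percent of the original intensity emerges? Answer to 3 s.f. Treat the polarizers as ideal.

Unpolarized light through the first polarizer → I₁ = 1070 W/m²/2 = 535 W/m², polarized at 18°.
I₂ = I₁ · cos²(81°) = 535 · 0.02447 = 13.09 W/m².
I₃ = I₂ · cos²(37°) = 13.09 · 0.6378 = 8.351 W/m².
I₄ = I₃ · cos²(27°) = 8.351 · 0.7939 = 6.629 W/m².
That is 0.6196% of the incident intensity.

≈ 0.620%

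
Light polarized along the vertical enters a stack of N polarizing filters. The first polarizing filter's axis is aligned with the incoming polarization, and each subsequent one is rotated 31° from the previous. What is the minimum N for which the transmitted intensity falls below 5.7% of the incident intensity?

N = 11

First polarizer is aligned with the polarization: full transmission.
Each further stage multiplies by cos²(31°) = 0.7347.
After N polarizers: T = 0.7347^(N−1). Require T < 0.057 ⇒ N−1 > ln(0.057)/ln(0.7347) = 9.29, so N−1 ≥ 10 and N = 11.
Check: N=11 gives T = 0.04585 < 0.057; N=10 gives T = 0.0624.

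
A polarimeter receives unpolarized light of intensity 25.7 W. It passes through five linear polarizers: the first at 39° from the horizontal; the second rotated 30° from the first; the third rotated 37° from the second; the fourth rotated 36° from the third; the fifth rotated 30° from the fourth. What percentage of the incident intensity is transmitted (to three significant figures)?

≈ 11.7%

Unpolarized light through the first polarizer → I₁ = 25.7 W/2 = 12.85 W, polarized at 39°.
I₂ = I₁ · cos²(30°) = 12.85 · 0.75 = 9.638 W.
I₃ = I₂ · cos²(37°) = 9.638 · 0.6378 = 6.147 W.
I₄ = I₃ · cos²(36°) = 6.147 · 0.6545 = 4.023 W.
I₅ = I₄ · cos²(30°) = 4.023 · 0.75 = 3.017 W.
That is 11.74% of the incident intensity.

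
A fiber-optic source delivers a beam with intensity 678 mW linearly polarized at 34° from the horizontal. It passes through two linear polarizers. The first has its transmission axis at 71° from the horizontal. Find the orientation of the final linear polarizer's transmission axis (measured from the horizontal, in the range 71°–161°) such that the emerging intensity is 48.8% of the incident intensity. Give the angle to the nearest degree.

I₁ = I₀ cos²(71° − 34°) = I₀ cos²(37°) = 0.6378 I₀.
Need I₂/I₀ = 0.488, so cos²(θ − 71°) = 0.488 / 0.6378 = 0.7651.
θ − 71° = arccos(√0.7651) = 29.0°, giving θ ≈ 71 + 29.0 = 100.0°.

θ ≈ 100°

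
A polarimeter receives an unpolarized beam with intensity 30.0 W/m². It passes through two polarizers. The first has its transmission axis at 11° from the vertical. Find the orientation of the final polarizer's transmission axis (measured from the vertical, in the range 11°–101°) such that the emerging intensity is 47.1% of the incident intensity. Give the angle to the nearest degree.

Unpolarized light through the first polarizer → I₁ = ½ I₀, now polarized at 11°.
Need I₂/I₀ = 0.471, so cos²(θ − 11°) = 0.471 / 0.5 = 0.942.
θ − 11° = arccos(√0.942) = 13.9°, giving θ ≈ 11 + 13.9 = 24.9°.

θ ≈ 25°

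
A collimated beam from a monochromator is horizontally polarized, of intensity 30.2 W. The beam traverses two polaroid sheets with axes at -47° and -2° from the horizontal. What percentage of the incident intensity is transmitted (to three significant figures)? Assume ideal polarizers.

≈ 23.3%

I₁ = 30.2 W · cos²(47°) = 14.05 W.
I₂ = I₁ · cos²(45°) = 14.05 · 0.5 = 7.023 W.
That is 23.26% of the incident intensity.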